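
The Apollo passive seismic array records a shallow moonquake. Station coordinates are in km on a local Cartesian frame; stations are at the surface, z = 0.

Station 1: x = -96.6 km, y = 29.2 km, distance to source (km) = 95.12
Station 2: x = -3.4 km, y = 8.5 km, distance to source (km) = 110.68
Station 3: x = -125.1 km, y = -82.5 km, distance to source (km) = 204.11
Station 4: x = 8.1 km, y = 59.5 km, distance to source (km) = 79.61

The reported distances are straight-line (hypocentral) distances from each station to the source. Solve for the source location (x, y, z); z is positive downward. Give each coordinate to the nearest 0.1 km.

Each station gives a sphere (x−x_i)² + (y−y_i)² + z² = d_i² (stations at z=0).
Subtracting the Station 1 sphere from Station 2 and Station 3: z² cancels, leaving linear equations in x and y:
186.4 x − 41.4 y = -13302.64
-57.0 x − 223.4 y = -20341.02
Solving: x ≈ -48.400, y ≈ 103.401 km (keep extra digits for the depth step; rounded: -48.4, 103.4).
Then from the Station 1 sphere: z² = 95.12² − (x + 96.6)² − (y − 29.2)² with x = -48.400, y = 103.401, so z ≈ 34.911 ≈ 34.9 km.
Check against Station 4 (with the unrounded solution): distance 79.61 ≈ 79.61 km. ✓

x ≈ -48.4 km, y ≈ 103.4 km, depth ≈ 34.9 km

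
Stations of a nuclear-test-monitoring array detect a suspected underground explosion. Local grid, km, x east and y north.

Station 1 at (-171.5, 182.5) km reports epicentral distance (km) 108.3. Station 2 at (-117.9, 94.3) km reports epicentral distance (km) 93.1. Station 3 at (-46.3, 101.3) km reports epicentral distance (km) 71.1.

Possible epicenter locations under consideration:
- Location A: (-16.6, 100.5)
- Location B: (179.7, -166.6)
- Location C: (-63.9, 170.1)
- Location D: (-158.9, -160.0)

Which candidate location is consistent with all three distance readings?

Location C

For each candidate, compare |candidate − station| to the reported distance:
Location A: residuals Station 1 67.0, Station 2 8.4, Station 3 41.4 → max 67.0 km
Location B: residuals Station 1 386.9, Station 2 302.7, Station 3 279.4 → max 386.9 km
Location C: residuals Station 1 0.0, Station 2 0.0, Station 3 0.1 → max 0.1 km
Location D: residuals Station 1 234.4, Station 2 164.5, Station 3 213.4 → max 234.4 km
Only Location C has all residuals ≈ 0.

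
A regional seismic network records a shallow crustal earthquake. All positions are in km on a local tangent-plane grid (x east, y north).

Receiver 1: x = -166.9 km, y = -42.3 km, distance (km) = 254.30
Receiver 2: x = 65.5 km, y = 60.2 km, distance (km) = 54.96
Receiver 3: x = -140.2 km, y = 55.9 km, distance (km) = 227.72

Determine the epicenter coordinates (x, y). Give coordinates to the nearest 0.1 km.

82.4 km east, 7.9 km north

Circle about each station: (x + 166.9)² + (y + 42.3)² = 254.30²; (x − 65.5)² + (y − 60.2)² = 54.96²; (x + 140.2)² + (y − 55.9)² = 227.72².
Subtracting pairs of circle equations eliminates x²+y² and gives linear equations (the radical axes):
464.8 x + 205.0 y = 39917.28
53.4 x + 196.4 y = 5948.04
Solving the 2×2 system: x ≈ 82.4, y ≈ 7.9 km.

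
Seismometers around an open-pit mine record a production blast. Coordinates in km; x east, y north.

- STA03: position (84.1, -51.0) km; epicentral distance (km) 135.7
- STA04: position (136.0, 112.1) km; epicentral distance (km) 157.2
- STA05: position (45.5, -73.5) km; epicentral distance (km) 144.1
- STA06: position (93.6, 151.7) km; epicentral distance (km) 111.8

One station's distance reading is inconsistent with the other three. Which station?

STA04

Solve using three stations at a time. Using STA03, STA05, STA06 (subtract circle equations pairwise → linear system) gives (x, y) ≈ (19.2, 68.2).
Distances from that point to each station vs reported:
  STA03: calculated 135.7 vs reported 135.7 → residual 0.0 km
  STA04: calculated 124.8 vs reported 157.2 → residual 32.4 km
  STA05: calculated 144.1 vs reported 144.1 → residual 0.0 km
  STA06: calculated 111.8 vs reported 111.8 → residual 0.0 km
STA03, STA05, STA06 are mutually consistent (residuals ≈ 0); STA04 is off by 32.4 km.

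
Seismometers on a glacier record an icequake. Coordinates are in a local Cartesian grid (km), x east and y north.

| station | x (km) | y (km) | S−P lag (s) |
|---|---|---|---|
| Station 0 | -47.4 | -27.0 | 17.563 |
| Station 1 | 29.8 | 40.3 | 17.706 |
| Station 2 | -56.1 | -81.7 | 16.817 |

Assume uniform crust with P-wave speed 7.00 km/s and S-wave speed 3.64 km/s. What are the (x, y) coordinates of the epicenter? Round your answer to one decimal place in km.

Distance from S−P lag: d = Δt · v_P v_S / (v_P − v_S) = Δt · (7.00·3.64)/(7.00−3.64) ≈ 7.5833·Δt.
So d_Station 0 = 133.19, d_Station 1 = 134.27, d_Station 2 = 127.53 km.
Circle about each station: (x + 47.4)² + (y + 27.0)² = 133.19²; (x − 29.8)² + (y − 40.3)² = 134.27²; (x + 56.1)² + (y + 81.7)² = 127.53².
Subtracting the Station 0 equation from the Station 1 and Station 2 equations removes the quadratic terms:
154.4 x + 134.6 y = -752.49
-17.4 x − 109.4 y = 8322.02
Solving the 2×2 system: x ≈ 71.3, y ≈ -87.4 km.

71.3 km east, -87.4 km north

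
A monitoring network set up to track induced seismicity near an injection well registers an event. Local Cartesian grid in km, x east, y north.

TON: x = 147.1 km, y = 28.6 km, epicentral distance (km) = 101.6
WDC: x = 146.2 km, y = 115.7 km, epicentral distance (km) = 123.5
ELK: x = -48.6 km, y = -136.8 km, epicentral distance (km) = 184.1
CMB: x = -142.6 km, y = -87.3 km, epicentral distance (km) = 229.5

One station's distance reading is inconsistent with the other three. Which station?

ELK

Solve using three stations at a time. Using TON, WDC, CMB (subtract circle equations pairwise → linear system) gives (x, y) ≈ (46.5, 42.8).
Distances from that point to each station vs reported:
  TON: calculated 101.6 vs reported 101.6 → residual 0.0 km
  WDC: calculated 123.5 vs reported 123.5 → residual 0.0 km
  ELK: calculated 203.2 vs reported 184.1 → residual 19.1 km
  CMB: calculated 229.5 vs reported 229.5 → residual 0.0 km
TON, WDC, CMB are mutually consistent (residuals ≈ 0); ELK is off by 19.1 km.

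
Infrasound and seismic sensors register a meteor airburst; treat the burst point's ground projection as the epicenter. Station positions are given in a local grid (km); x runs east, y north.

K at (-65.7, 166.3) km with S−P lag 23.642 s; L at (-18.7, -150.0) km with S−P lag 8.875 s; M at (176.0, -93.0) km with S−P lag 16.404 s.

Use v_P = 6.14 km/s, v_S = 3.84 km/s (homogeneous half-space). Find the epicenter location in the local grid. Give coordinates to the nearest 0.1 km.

x ≈ 10.4 km, y ≈ -63.8 km

Distance from S−P lag: d = Δt · v_P v_S / (v_P − v_S) = Δt · (6.14·3.84)/(6.14−3.84) ≈ 10.2511·Δt.
So d_K = 242.36, d_L = 90.98, d_M = 168.16 km.
Circle about each station: (x + 65.7)² + (y − 166.3)² = 242.36²; (x + 18.7)² + (y + 150.0)² = 90.98²; (x − 176.0)² + (y + 93.0)² = 168.16².
Subtracting the K equation from the L and M equations removes the quadratic terms:
94.0 x − 632.6 y = 41338.52
483.4 x − 518.6 y = 38113.40
Solving the 2×2 system: x ≈ 10.4, y ≈ -63.8 km.
Check against K (with the unrounded x, y): √((x + 65.7)²+(y − 166.3)²) = 242.36 ≈ 242.36 km. ✓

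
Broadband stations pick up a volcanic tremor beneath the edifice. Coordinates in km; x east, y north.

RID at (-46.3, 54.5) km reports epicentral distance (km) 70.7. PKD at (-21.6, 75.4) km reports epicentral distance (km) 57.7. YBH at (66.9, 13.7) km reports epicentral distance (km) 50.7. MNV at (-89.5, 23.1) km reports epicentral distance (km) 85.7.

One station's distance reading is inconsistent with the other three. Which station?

Solve using three stations at a time. Using RID, PKD, YBH (subtract circle equations pairwise → linear system) gives (x, y) ≈ (22.5, 38.2).
Distances from that point to each station vs reported:
  RID: calculated 70.7 vs reported 70.7 → residual 0.0 km
  PKD: calculated 57.7 vs reported 57.7 → residual 0.0 km
  YBH: calculated 50.7 vs reported 50.7 → residual 0.0 km
  MNV: calculated 113.0 vs reported 85.7 → residual 27.3 km
RID, PKD, YBH are mutually consistent (residuals ≈ 0); MNV is off by 27.3 km.

MNV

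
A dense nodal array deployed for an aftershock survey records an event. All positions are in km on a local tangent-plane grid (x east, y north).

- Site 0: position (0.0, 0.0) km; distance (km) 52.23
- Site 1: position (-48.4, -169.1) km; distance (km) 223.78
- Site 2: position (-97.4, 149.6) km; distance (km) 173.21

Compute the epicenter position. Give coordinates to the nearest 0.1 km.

Circle about each station: x² + y² = 52.23²; (x + 48.4)² + (y + 169.1)² = 223.78²; (x + 97.4)² + (y − 149.6)² = 173.21².
Subtracting the Site 0 equation from the Site 1 and Site 2 equations removes the quadratic terms:
-96.8 x − 338.2 y = -16412.15
-194.8 x + 299.2 y = 4593.19
Solving the 2×2 system: x ≈ 35.4, y ≈ 38.4 km.

x ≈ 35.4 km, y ≈ 38.4 km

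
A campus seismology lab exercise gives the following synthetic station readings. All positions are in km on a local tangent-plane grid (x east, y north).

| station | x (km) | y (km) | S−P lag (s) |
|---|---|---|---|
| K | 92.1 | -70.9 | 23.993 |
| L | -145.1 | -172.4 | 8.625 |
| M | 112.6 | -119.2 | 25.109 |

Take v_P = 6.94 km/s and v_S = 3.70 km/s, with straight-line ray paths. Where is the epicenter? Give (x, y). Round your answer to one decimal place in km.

Distance from S−P lag: d = Δt · v_P v_S / (v_P − v_S) = Δt · (6.94·3.70)/(6.94−3.70) ≈ 7.9253·Δt.
So d_K = 190.15, d_L = 68.36, d_M = 199.00 km.
Circle about each station: (x − 92.1)² + (y + 70.9)² = 190.15²; (x + 145.1)² + (y + 172.4)² = 68.36²; (x − 112.6)² + (y + 119.2)² = 199.00².
Subtracting pairs of circle equations eliminates x²+y² and gives linear equations (the radical axes):
-474.4 x − 203.0 y = 68750.48
41.0 x − 96.6 y = 9934.20
Solving the 2×2 system: x ≈ -85.4, y ≈ -139.1 km.

-85.4 km east, -139.1 km north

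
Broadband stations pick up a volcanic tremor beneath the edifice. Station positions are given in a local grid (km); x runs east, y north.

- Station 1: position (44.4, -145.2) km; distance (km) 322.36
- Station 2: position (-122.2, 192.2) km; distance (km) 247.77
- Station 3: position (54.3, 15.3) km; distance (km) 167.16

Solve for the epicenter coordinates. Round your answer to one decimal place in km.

Circle about each station: (x − 44.4)² + (y + 145.2)² = 322.36²; (x + 122.2)² + (y − 192.2)² = 247.77²; (x − 54.3)² + (y − 15.3)² = 167.16².
Subtracting the Station 1 equation from the Station 2 and Station 3 equations removes the quadratic terms:
-333.2 x + 674.8 y = 71345.28
19.8 x + 321.0 y = 56101.68
Solving the 2×2 system: x ≈ 124.3, y ≈ 167.1 km.

124.3 km east, 167.1 km north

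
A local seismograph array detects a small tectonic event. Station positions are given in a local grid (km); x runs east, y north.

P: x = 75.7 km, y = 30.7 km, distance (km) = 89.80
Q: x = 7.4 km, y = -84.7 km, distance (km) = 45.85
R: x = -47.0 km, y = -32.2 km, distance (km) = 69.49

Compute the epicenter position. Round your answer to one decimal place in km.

Circle about each station: (x − 75.7)² + (y − 30.7)² = 89.80²; (x − 7.4)² + (y + 84.7)² = 45.85²; (x + 47.0)² + (y + 32.2)² = 69.49².
Subtracting the P equation from the Q and R equations removes the quadratic terms:
-136.6 x − 230.8 y = 6517.69
-245.4 x − 125.8 y = -191.96
Solving the 2×2 system: x ≈ 21.9, y ≈ -41.2 km.

(21.9, -41.2)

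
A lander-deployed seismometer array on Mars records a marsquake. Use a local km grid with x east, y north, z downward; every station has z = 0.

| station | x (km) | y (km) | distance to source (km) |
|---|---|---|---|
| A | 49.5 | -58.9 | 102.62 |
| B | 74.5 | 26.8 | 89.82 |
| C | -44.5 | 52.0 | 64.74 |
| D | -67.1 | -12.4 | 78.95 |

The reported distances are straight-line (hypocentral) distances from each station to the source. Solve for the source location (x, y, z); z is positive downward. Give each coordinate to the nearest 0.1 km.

(-5.8, 18.1, 39.3)

Each station gives a sphere (x−x_i)² + (y−y_i)² + z² = d_i² (stations at z=0).
Subtracting the A sphere from B and C: z² cancels, leaving linear equations in x and y:
50.0 x + 171.4 y = 2812.26
-188.0 x + 221.8 y = 5104.39
Solving: x ≈ -5.798, y ≈ 18.099 km (keep extra digits for the depth step; rounded: -5.8, 18.1).
Then from the A sphere: z² = 102.62² − (x − 49.5)² − (y + 58.9)² with x = -5.798, y = 18.099, so z ≈ 39.296 ≈ 39.3 km.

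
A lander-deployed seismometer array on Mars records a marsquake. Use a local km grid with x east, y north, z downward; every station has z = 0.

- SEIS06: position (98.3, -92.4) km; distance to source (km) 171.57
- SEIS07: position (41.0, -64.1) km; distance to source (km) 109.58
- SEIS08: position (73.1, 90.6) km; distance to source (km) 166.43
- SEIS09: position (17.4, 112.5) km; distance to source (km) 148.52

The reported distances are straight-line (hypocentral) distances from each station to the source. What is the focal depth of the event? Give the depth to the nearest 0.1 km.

depth ≈ 33.1 km

Each station gives a sphere (x−x_i)² + (y−y_i)² + z² = d_i² (stations at z=0).
Subtracting the SEIS06 sphere from SEIS07 and SEIS08: z² cancels, leaving linear equations in x and y:
-114.6 x + 56.6 y = 5017.65
-50.4 x + 366.0 y = -2911.36
Solving: x ≈ -51.195, y ≈ -15.004 km (keep extra digits for the depth step; rounded: -51.2, -15.0).
Then from the SEIS06 sphere: z² = 171.57² − (x − 98.3)² − (y + 92.4)² with x = -51.195, y = -15.004, so z ≈ 33.127 ≈ 33.1 km.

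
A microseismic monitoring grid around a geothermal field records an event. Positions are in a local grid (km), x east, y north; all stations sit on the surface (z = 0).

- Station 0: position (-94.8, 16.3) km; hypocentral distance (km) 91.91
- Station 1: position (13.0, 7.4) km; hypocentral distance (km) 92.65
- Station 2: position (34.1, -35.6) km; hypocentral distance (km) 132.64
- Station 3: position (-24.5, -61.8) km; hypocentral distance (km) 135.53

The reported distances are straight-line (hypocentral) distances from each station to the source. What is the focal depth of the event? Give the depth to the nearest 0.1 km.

depth ≈ 56.5 km

Each station gives a sphere (x−x_i)² + (y−y_i)² + z² = d_i² (stations at z=0).
Subtracting the Station 0 sphere from Station 1 and Station 2: z² cancels, leaving linear equations in x and y:
215.6 x − 17.8 y = -9165.54
257.8 x − 103.8 y = -15968.48
Solving: x ≈ -37.500, y ≈ 60.703 km (keep extra digits for the depth step; rounded: -37.5, 60.7).
Then from the Station 0 sphere: z² = 91.91² − (x + 94.8)² − (y − 16.3)² with x = -37.500, y = 60.703, so z ≈ 56.502 ≈ 56.5 km.
Check against Station 3 (with the unrounded solution): distance 135.53 ≈ 135.53 km. ✓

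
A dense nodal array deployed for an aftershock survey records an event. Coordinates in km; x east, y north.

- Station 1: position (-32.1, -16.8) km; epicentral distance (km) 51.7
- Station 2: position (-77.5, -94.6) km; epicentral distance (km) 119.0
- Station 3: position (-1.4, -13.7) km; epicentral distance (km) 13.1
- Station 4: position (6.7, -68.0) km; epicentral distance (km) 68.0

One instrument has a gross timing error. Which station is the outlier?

Solve using three stations at a time. Using Station 2, Station 3, Station 4 (subtract circle equations pairwise → linear system) gives (x, y) ≈ (-4.2, -0.9).
Distances from that point to each station vs reported:
  Station 1: calculated 32.1 vs reported 51.7 → residual 19.6 km
  Station 2: calculated 119.0 vs reported 119.0 → residual 0.0 km
  Station 3: calculated 13.1 vs reported 13.1 → residual 0.0 km
  Station 4: calculated 68.0 vs reported 68.0 → residual 0.0 km
Station 2, Station 3, Station 4 are mutually consistent (residuals ≈ 0); Station 1 is off by 19.6 km.

Station 1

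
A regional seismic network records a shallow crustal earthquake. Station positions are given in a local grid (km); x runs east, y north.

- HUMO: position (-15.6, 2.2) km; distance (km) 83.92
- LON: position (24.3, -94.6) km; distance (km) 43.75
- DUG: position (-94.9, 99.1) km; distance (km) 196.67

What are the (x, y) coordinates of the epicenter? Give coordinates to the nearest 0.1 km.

(-17.5, -81.7)

Circle about each station: (x + 15.6)² + (y − 2.2)² = 83.92²; (x − 24.3)² + (y + 94.6)² = 43.75²; (x + 94.9)² + (y − 99.1)² = 196.67².
Subtracting pairs of circle equations eliminates x²+y² and gives linear equations (the radical axes):
79.8 x − 193.6 y = 14419.95
-158.6 x + 193.8 y = -13057.90
Solving the 2×2 system: x ≈ -17.5, y ≈ -81.7 km.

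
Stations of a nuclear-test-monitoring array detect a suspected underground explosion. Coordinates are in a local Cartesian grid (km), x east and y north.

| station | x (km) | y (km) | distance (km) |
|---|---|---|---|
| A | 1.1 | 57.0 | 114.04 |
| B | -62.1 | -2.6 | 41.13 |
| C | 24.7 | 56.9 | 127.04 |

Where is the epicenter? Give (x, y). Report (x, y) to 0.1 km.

x ≈ -53.9 km, y ≈ -42.9 km

Circle about each station: (x − 1.1)² + (y − 57.0)² = 114.04²; (x + 62.1)² + (y + 2.6)² = 41.13²; (x − 24.7)² + (y − 56.9)² = 127.04².
Subtracting the A equation from the B and C equations removes the quadratic terms:
-126.4 x − 119.2 y = 11926.40
47.2 x − 0.2 y = -2536.55
Solving the 2×2 system: x ≈ -53.9, y ≈ -42.9 km.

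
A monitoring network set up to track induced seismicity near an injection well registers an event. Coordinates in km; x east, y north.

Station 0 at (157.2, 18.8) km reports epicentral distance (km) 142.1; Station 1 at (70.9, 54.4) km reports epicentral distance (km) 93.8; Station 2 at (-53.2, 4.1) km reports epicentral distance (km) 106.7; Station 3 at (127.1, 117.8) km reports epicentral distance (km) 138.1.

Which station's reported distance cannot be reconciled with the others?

Solve using three stations at a time. Using Station 1, Station 2, Station 3 (subtract circle equations pairwise → linear system) gives (x, y) ≈ (-10.1, 101.8).
Distances from that point to each station vs reported:
  Station 0: calculated 186.8 vs reported 142.1 → residual 44.7 km
  Station 1: calculated 93.9 vs reported 93.8 → residual 0.1 km
  Station 2: calculated 106.8 vs reported 106.7 → residual 0.1 km
  Station 3: calculated 138.2 vs reported 138.1 → residual 0.1 km
Station 1, Station 2, Station 3 are mutually consistent (residuals ≈ 0); Station 0 is off by 44.7 km.

Station 0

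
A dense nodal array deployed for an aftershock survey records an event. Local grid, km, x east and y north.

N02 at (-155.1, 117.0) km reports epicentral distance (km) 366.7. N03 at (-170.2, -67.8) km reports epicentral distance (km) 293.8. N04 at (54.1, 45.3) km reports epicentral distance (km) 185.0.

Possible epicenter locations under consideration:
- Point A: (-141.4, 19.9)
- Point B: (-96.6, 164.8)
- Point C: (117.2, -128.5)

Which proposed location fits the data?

Point C

For each candidate, compare |candidate − station| to the reported distance:
Point A: residuals N02 268.6, N03 201.5, N04 12.1 → max 268.6 km
Point B: residuals N02 291.2, N03 49.8, N04 7.3 → max 291.2 km
Point C: residuals N02 0.1, N03 0.1, N04 0.1 → max 0.1 km
Only Point C has all residuals ≈ 0.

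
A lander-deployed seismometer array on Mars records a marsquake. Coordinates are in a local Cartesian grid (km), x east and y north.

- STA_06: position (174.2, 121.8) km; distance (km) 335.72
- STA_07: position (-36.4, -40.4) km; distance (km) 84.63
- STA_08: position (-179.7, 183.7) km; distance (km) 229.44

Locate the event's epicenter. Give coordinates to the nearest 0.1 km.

-121.0 km east, -38.1 km north

Circle about each station: (x − 174.2)² + (y − 121.8)² = 335.72²; (x + 36.4)² + (y + 40.4)² = 84.63²; (x + 179.7)² + (y − 183.7)² = 229.44².
Subtracting the STA_06 equation from the STA_07 and STA_08 equations removes the quadratic terms:
-421.2 x − 324.4 y = 63321.92
-707.8 x + 123.8 y = 80922.10
Solving the 2×2 system: x ≈ -121.0, y ≈ -38.1 km.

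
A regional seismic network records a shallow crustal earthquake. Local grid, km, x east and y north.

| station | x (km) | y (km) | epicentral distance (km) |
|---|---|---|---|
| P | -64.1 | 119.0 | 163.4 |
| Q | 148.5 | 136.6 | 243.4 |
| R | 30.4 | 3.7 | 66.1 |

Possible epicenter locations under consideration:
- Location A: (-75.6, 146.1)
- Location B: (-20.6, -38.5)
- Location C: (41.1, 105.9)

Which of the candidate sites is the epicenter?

Location B

For each candidate, compare |candidate − station| to the reported distance:
Location A: residuals P 134.0, Q 19.1, R 111.4 → max 134.0 km
Location B: residuals P 0.0, Q 0.0, R 0.1 → max 0.1 km
Location C: residuals P 57.4, Q 131.7, R 36.7 → max 131.7 km
Only Location B has all residuals ≈ 0.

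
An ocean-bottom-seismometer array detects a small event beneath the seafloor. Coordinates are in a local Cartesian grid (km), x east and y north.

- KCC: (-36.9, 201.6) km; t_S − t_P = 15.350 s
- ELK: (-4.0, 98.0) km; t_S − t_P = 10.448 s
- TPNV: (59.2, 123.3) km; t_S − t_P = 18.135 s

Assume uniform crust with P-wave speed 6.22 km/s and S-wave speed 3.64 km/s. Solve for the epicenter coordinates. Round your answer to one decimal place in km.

Distance from S−P lag: d = Δt · v_P v_S / (v_P − v_S) = Δt · (6.22·3.64)/(6.22−3.64) ≈ 8.7755·Δt.
So d_KCC = 134.70, d_ELK = 91.69, d_TPNV = 159.14 km.
Circle about each station: (x + 36.9)² + (y − 201.6)² = 134.70²; (x + 4.0)² + (y − 98.0)² = 91.69²; (x − 59.2)² + (y − 123.3)² = 159.14².
Subtracting pairs of circle equations eliminates x²+y² and gives linear equations (the radical axes):
65.8 x − 207.2 y = -22647.14
192.2 x − 156.6 y = -30478.09
Solving the 2×2 system: x ≈ -93.8, y ≈ 79.5 km.

-93.8 km east, 79.5 km north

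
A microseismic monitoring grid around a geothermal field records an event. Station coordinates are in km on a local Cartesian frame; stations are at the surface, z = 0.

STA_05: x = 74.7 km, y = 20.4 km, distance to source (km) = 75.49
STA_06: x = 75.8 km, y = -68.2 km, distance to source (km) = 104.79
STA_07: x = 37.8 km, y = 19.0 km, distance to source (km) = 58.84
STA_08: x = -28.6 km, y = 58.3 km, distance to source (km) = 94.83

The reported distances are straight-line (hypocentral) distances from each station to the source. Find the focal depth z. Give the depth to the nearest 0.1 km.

z ≈ 56.1 km

Each station gives a sphere (x−x_i)² + (y−y_i)² + z² = d_i² (stations at z=0).
Subtracting the STA_05 sphere from STA_06 and STA_07: z² cancels, leaving linear equations in x and y:
2.2 x − 177.2 y = -881.57
-73.8 x − 2.8 y = -1969.82
Solving: x ≈ 26.490, y ≈ 5.304 km (keep extra digits for the depth step; rounded: 26.5, 5.3).
Then from the STA_05 sphere: z² = 75.49² − (x − 74.7)² − (y − 20.4)² with x = 26.490, y = 5.304, so z ≈ 56.095 ≈ 56.1 km.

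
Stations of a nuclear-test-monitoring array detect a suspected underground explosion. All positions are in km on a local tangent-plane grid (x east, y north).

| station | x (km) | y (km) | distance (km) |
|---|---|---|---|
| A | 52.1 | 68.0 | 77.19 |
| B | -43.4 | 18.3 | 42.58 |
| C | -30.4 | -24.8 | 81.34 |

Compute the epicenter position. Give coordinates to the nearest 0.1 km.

x ≈ -24.2 km, y ≈ 56.3 km

Circle about each station: (x − 52.1)² + (y − 68.0)² = 77.19²; (x + 43.4)² + (y − 18.3)² = 42.58²; (x + 30.4)² + (y + 24.8)² = 81.34².
Subtracting the A equation from the B and C equations removes the quadratic terms:
-191.0 x − 99.4 y = -974.72
-165.0 x − 185.6 y = -6457.11
Solving the 2×2 system: x ≈ -24.2, y ≈ 56.3 km.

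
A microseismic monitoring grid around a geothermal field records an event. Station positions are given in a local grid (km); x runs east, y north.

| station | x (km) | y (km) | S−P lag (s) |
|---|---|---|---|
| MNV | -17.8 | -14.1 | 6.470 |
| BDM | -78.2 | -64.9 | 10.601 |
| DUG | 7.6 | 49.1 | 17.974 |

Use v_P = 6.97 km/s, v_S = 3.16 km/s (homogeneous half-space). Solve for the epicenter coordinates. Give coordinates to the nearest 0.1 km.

Distance from S−P lag: d = Δt · v_P v_S / (v_P − v_S) = Δt · (6.97·3.16)/(6.97−3.16) ≈ 5.7809·Δt.
So d_MNV = 37.40, d_BDM = 61.28, d_DUG = 103.91 km.
Circle about each station: (x + 17.8)² + (y + 14.1)² = 37.40²; (x + 78.2)² + (y + 64.9)² = 61.28²; (x − 7.6)² + (y − 49.1)² = 103.91².
Subtracting the MNV equation from the BDM and DUG equations removes the quadratic terms:
-120.8 x − 101.6 y = 7455.12
50.8 x + 126.4 y = -7445.61
Solving the 2×2 system: x ≈ -18.4, y ≈ -51.5 km.
Check against MNV (with the unrounded x, y): √((x + 17.8)²+(y + 14.1)²) = 37.42 ≈ 37.40 km. ✓

x ≈ -18.4 km, y ≈ -51.5 km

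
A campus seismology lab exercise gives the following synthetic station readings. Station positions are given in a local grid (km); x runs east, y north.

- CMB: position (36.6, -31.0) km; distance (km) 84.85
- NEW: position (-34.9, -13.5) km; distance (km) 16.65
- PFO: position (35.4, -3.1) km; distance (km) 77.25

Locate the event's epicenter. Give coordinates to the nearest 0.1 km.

-41.7 km east, 1.7 km north

Circle about each station: (x − 36.6)² + (y + 31.0)² = 84.85²; (x + 34.9)² + (y + 13.5)² = 16.65²; (x − 35.4)² + (y + 3.1)² = 77.25².
Subtracting pairs of circle equations eliminates x²+y² and gives linear equations (the radical axes):
-143.0 x + 35.0 y = 6022.00
-2.4 x + 55.8 y = 194.17
Solving the 2×2 system: x ≈ -41.7, y ≈ 1.7 km.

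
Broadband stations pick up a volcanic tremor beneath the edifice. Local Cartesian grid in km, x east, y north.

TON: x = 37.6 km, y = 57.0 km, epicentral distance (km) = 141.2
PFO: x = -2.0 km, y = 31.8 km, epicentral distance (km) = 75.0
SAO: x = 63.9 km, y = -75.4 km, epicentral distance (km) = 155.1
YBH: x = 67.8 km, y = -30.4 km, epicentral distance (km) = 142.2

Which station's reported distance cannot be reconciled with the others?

TON

Solve using three stations at a time. Using PFO, SAO, YBH (subtract circle equations pairwise → linear system) gives (x, y) ≈ (-70.9, 1.6).
Distances from that point to each station vs reported:
  TON: calculated 121.8 vs reported 141.2 → residual 19.4 km
  PFO: calculated 75.2 vs reported 75.0 → residual 0.2 km
  SAO: calculated 155.2 vs reported 155.1 → residual 0.1 km
  YBH: calculated 142.3 vs reported 142.2 → residual 0.1 km
PFO, SAO, YBH are mutually consistent (residuals ≈ 0); TON is off by 19.4 km.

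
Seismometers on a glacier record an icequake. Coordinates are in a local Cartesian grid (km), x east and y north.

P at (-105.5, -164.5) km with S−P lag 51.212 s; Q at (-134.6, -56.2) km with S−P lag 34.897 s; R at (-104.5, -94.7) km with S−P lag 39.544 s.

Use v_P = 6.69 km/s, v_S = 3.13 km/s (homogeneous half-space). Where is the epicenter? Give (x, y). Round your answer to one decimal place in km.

Distance from S−P lag: d = Δt · v_P v_S / (v_P − v_S) = Δt · (6.69·3.13)/(6.69−3.13) ≈ 5.8819·Δt.
So d_P = 301.23, d_Q = 205.26, d_R = 232.60 km.
Circle about each station: (x + 105.5)² + (y + 164.5)² = 301.23²; (x + 134.6)² + (y + 56.2)² = 205.26²; (x + 104.5)² + (y + 94.7)² = 232.60².
Subtracting the P equation from the Q and R equations removes the quadratic terms:
-58.2 x + 216.6 y = 31692.95
2.0 x + 139.6 y = 18334.59
Solving the 2×2 system: x ≈ -52.9, y ≈ 132.1 km.
Check against P (with the unrounded x, y): √((x + 105.5)²+(y + 164.5)²) = 301.22 ≈ 301.23 km. ✓

x ≈ -52.9 km, y ≈ 132.1 km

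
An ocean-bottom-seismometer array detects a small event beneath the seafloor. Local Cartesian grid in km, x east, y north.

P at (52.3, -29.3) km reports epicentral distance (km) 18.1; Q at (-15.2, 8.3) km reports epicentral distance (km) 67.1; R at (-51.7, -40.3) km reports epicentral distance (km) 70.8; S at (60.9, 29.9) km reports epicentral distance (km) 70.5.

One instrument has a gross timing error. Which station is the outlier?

Solve using three stations at a time. Using P, Q, S (subtract circle equations pairwise → linear system) gives (x, y) ≈ (35.4, -35.8).
Distances from that point to each station vs reported:
  P: calculated 18.1 vs reported 18.1 → residual 0.0 km
  Q: calculated 67.1 vs reported 67.1 → residual 0.0 km
  R: calculated 87.2 vs reported 70.8 → residual 16.4 km
  S: calculated 70.5 vs reported 70.5 → residual 0.0 km
P, Q, S are mutually consistent (residuals ≈ 0); R is off by 16.4 km.

R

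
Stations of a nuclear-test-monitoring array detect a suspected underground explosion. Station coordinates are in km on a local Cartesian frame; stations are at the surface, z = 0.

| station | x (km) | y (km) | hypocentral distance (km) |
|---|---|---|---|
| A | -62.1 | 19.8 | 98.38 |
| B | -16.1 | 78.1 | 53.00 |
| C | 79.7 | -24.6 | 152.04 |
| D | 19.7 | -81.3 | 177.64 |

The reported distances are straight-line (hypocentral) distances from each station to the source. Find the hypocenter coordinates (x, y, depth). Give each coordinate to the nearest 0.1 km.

x ≈ -11.0 km, y ≈ 85.7 km, depth ≈ 52.2 km

Each station gives a sphere (x−x_i)² + (y−y_i)² + z² = d_i² (stations at z=0).
Subtracting the A sphere from B and C: z² cancels, leaving linear equations in x and y:
92.0 x + 116.6 y = 8979.99
283.6 x − 88.8 y = -10728.74
Solving: x ≈ -10.998, y ≈ 85.693 km (keep extra digits for the depth step; rounded: -11.0, 85.7).
Then from the A sphere: z² = 98.38² − (x + 62.1)² − (y − 19.8)² with x = -10.998, y = 85.693, so z ≈ 52.205 ≈ 52.2 km.
Check against D (with the unrounded solution): distance 177.64 ≈ 177.64 km. ✓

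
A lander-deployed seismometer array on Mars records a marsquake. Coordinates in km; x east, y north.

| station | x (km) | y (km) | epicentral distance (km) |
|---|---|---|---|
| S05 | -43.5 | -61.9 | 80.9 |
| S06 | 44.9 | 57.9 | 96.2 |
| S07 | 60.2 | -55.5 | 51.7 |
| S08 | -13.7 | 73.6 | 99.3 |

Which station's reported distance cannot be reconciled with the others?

S06

Solve using three stations at a time. Using S05, S07, S08 (subtract circle equations pairwise → linear system) gives (x, y) ≈ (24.5, -18.1).
Distances from that point to each station vs reported:
  S05: calculated 80.9 vs reported 80.9 → residual 0.0 km
  S06: calculated 78.7 vs reported 96.2 → residual 17.5 km
  S07: calculated 51.7 vs reported 51.7 → residual 0.0 km
  S08: calculated 99.3 vs reported 99.3 → residual 0.0 km
S05, S07, S08 are mutually consistent (residuals ≈ 0); S06 is off by 17.5 km.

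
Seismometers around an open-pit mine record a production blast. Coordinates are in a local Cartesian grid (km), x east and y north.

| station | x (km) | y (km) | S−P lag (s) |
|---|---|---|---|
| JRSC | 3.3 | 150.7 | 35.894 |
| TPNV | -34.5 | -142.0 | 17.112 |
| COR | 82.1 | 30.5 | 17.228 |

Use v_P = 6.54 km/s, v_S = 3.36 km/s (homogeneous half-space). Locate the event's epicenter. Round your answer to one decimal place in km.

Distance from S−P lag: d = Δt · v_P v_S / (v_P − v_S) = Δt · (6.54·3.36)/(6.54−3.36) ≈ 6.9102·Δt.
So d_JRSC = 248.03, d_TPNV = 118.25, d_COR = 119.05 km.
Circle about each station: (x − 3.3)² + (y − 150.7)² = 248.03²; (x + 34.5)² + (y + 142.0)² = 118.25²; (x − 82.1)² + (y − 30.5)² = 119.05².
Subtracting the JRSC equation from the TPNV and COR equations removes the quadratic terms:
-75.6 x − 585.4 y = 46168.69
157.6 x − 240.4 y = 32295.26
Solving the 2×2 system: x ≈ 70.7, y ≈ -88.0 km.
Check against JRSC (with the unrounded x, y): √((x − 3.3)²+(y − 150.7)²) = 248.03 ≈ 248.03 km. ✓

(70.7, -88.0)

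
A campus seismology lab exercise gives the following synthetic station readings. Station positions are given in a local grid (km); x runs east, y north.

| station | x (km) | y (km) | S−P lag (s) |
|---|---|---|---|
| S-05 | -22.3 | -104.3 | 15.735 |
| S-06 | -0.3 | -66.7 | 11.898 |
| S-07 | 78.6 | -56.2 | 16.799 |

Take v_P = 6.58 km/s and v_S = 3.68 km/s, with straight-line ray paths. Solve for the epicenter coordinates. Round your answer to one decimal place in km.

Distance from S−P lag: d = Δt · v_P v_S / (v_P − v_S) = Δt · (6.58·3.68)/(6.58−3.68) ≈ 8.3498·Δt.
So d_S-05 = 131.38, d_S-06 = 99.35, d_S-07 = 140.27 km.
Circle about each station: (x + 22.3)² + (y + 104.3)² = 131.38²; (x + 0.3)² + (y + 66.7)² = 99.35²; (x − 78.6)² + (y + 56.2)² = 140.27².
Subtracting the S-05 equation from the S-06 and S-07 equations removes the quadratic terms:
44.0 x + 75.2 y = 463.48
201.8 x + 96.2 y = -4454.35
Solving the 2×2 system: x ≈ -34.7, y ≈ 26.5 km.

x ≈ -34.7 km, y ≈ 26.5 km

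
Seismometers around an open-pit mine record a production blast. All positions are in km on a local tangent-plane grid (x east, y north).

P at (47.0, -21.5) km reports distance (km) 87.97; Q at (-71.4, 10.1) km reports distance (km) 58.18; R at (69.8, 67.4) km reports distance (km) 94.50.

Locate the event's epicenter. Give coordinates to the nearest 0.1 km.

x ≈ -19.4 km, y ≈ 36.2 km

Circle about each station: (x − 47.0)² + (y + 21.5)² = 87.97²; (x + 71.4)² + (y − 10.1)² = 58.18²; (x − 69.8)² + (y − 67.4)² = 94.50².
Subtracting the P equation from the Q and R equations removes the quadratic terms:
-236.8 x + 63.2 y = 6882.53
45.6 x + 177.8 y = 5552.02
Solving the 2×2 system: x ≈ -19.4, y ≈ 36.2 km.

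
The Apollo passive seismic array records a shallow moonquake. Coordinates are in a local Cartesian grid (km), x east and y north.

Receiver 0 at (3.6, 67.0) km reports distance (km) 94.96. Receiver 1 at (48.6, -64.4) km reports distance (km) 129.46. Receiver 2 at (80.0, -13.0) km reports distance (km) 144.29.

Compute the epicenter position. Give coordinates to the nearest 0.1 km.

x ≈ -63.7 km, y ≈ 0.0 km

Circle about each station: (x − 3.6)² + (y − 67.0)² = 94.96²; (x − 48.6)² + (y + 64.4)² = 129.46²; (x − 80.0)² + (y + 13.0)² = 144.29².
Subtracting the Receiver 0 equation from the Receiver 1 and Receiver 2 equations removes the quadratic terms:
90.0 x − 262.8 y = -5735.13
152.8 x − 160.0 y = -9735.16
Solving the 2×2 system: x ≈ -63.7, y ≈ 0.0 km.
Check against Receiver 0 (with the unrounded x, y): √((x − 3.6)²+(y − 67.0)²) = 94.96 ≈ 94.96 km. ✓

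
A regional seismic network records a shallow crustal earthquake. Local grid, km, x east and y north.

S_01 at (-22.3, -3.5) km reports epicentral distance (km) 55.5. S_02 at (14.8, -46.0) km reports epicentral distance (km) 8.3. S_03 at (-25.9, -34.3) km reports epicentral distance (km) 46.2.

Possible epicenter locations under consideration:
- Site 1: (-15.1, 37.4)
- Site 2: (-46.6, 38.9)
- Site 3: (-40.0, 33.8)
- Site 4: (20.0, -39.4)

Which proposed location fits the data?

For each candidate, compare |candidate − station| to the reported distance:
Site 1: residuals S_01 14.0, S_02 80.3, S_03 26.3 → max 80.3 km
Site 2: residuals S_01 6.6, S_02 96.5, S_03 29.9 → max 96.5 km
Site 3: residuals S_01 14.2, S_02 88.5, S_03 23.3 → max 88.5 km
Site 4: residuals S_01 0.0, S_02 0.1, S_03 0.0 → max 0.1 km
Only Site 4 has all residuals ≈ 0.

Site 4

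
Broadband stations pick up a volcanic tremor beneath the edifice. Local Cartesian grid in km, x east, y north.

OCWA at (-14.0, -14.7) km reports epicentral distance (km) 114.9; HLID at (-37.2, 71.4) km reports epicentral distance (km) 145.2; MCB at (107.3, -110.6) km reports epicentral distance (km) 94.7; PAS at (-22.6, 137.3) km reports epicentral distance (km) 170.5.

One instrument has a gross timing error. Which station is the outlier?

MCB

Solve using three stations at a time. Using OCWA, HLID, PAS (subtract circle equations pairwise → linear system) gives (x, y) ≈ (97.0, 15.6).
Distances from that point to each station vs reported:
  OCWA: calculated 115.1 vs reported 114.9 → residual 0.2 km
  HLID: calculated 145.4 vs reported 145.2 → residual 0.2 km
  MCB: calculated 126.6 vs reported 94.7 → residual 31.9 km
  PAS: calculated 170.6 vs reported 170.5 → residual 0.1 km
OCWA, HLID, PAS are mutually consistent (residuals ≈ 0); MCB is off by 31.9 km.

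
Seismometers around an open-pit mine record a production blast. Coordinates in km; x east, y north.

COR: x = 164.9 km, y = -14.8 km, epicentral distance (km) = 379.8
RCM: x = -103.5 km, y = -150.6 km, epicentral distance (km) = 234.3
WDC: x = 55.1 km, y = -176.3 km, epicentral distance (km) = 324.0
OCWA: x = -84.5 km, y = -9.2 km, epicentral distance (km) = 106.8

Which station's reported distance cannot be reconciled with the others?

Solve using three stations at a time. Using RCM, WDC, OCWA (subtract circle equations pairwise → linear system) gives (x, y) ≈ (-142.6, 80.4).
Distances from that point to each station vs reported:
  COR: calculated 321.9 vs reported 379.8 → residual 57.9 km
  RCM: calculated 234.3 vs reported 234.3 → residual 0.0 km
  WDC: calculated 324.0 vs reported 324.0 → residual 0.0 km
  OCWA: calculated 106.8 vs reported 106.8 → residual 0.0 km
RCM, WDC, OCWA are mutually consistent (residuals ≈ 0); COR is off by 57.9 km.

COR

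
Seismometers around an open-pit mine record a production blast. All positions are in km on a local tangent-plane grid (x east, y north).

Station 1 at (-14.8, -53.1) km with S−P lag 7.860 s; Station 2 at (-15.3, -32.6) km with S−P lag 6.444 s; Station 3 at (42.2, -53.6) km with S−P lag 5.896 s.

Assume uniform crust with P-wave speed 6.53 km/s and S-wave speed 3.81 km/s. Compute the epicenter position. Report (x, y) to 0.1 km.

x ≈ 34.0 km, y ≈ -0.3 km

Distance from S−P lag: d = Δt · v_P v_S / (v_P − v_S) = Δt · (6.53·3.81)/(6.53−3.81) ≈ 9.1468·Δt.
So d_Station 1 = 71.89, d_Station 2 = 58.94, d_Station 3 = 53.93 km.
Circle about each station: (x + 14.8)² + (y + 53.1)² = 71.89²; (x + 15.3)² + (y + 32.6)² = 58.94²; (x − 42.2)² + (y + 53.6)² = 53.93².
Subtracting the Station 1 equation from the Station 2 and Station 3 equations removes the quadratic terms:
-1.0 x + 41.0 y = -47.55
114.0 x − 1.0 y = 3874.88
Solving the 2×2 system: x ≈ 34.0, y ≈ -0.3 km.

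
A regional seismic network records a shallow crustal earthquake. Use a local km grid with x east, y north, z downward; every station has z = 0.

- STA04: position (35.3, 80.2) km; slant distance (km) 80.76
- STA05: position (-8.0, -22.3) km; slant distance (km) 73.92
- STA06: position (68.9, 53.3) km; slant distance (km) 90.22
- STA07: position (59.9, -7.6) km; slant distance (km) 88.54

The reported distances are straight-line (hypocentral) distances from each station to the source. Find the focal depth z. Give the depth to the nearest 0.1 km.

51.7 km

Each station gives a sphere (x−x_i)² + (y−y_i)² + z² = d_i² (stations at z=0).
Subtracting the STA04 sphere from STA05 and STA06: z² cancels, leaving linear equations in x and y:
-86.6 x − 205.0 y = -6058.83
67.2 x − 53.8 y = -1707.50
Solving: x ≈ -1.306, y ≈ 30.107 km (keep extra digits for the depth step; rounded: -1.3, 30.1).
Then from the STA04 sphere: z² = 80.76² − (x − 35.3)² − (y − 80.2)² with x = -1.306, y = 30.107, so z ≈ 51.700 ≈ 51.7 km.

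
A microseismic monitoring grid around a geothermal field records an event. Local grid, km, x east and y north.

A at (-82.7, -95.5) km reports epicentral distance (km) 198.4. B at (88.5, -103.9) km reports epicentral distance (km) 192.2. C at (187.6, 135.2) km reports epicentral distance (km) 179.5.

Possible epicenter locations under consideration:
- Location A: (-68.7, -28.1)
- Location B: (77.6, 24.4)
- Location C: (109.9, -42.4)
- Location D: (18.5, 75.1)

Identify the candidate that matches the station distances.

For each candidate, compare |candidate − station| to the reported distance:
Location A: residuals A 129.6, B 17.7, C 124.4 → max 129.6 km
Location B: residuals A 1.8, B 63.4, C 23.4 → max 63.4 km
Location C: residuals A 1.4, B 127.1, C 14.4 → max 127.1 km
Location D: residuals A 0.0, B 0.0, C 0.0 → max 0.0 km
Only Location D has all residuals ≈ 0.

Location D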